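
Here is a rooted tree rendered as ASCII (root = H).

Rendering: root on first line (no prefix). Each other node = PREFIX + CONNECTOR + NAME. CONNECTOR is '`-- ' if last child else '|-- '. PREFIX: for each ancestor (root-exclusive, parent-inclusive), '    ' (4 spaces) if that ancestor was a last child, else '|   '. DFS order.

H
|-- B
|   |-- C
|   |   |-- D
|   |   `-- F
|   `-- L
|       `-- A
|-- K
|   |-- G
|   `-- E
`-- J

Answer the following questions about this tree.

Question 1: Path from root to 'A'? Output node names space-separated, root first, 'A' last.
Answer: H B L A

Derivation:
Walk down from root: H -> B -> L -> A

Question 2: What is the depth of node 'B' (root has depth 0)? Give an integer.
Answer: 1

Derivation:
Path from root to B: H -> B
Depth = number of edges = 1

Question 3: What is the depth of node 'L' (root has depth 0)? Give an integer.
Path from root to L: H -> B -> L
Depth = number of edges = 2

Answer: 2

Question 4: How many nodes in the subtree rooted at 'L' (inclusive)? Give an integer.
Answer: 2

Derivation:
Subtree rooted at L contains: A, L
Count = 2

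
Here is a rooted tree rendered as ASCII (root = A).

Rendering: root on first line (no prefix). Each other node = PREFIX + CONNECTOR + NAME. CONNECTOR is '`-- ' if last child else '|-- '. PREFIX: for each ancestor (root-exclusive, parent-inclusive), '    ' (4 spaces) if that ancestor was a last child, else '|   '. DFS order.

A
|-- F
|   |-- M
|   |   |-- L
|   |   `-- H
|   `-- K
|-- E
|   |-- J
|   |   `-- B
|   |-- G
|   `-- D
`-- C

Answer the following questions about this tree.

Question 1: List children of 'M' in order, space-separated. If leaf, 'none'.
Node M's children (from adjacency): L, H

Answer: L H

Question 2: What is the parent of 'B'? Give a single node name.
Scan adjacency: B appears as child of J

Answer: J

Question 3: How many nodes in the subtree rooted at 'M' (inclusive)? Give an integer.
Subtree rooted at M contains: H, L, M
Count = 3

Answer: 3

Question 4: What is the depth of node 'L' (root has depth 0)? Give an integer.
Answer: 3

Derivation:
Path from root to L: A -> F -> M -> L
Depth = number of edges = 3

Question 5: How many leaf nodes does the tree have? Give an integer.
Leaves (nodes with no children): B, C, D, G, H, K, L

Answer: 7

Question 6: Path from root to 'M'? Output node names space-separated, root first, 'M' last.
Walk down from root: A -> F -> M

Answer: A F M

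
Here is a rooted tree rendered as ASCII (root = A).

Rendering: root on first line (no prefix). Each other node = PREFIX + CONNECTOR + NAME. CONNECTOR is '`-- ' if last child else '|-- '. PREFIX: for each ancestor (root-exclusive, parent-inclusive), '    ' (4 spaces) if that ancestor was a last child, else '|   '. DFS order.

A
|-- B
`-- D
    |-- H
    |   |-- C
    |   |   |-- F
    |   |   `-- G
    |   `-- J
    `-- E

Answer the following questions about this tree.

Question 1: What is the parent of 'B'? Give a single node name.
Answer: A

Derivation:
Scan adjacency: B appears as child of A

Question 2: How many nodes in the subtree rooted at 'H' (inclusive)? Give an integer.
Answer: 5

Derivation:
Subtree rooted at H contains: C, F, G, H, J
Count = 5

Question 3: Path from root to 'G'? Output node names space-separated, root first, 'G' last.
Walk down from root: A -> D -> H -> C -> G

Answer: A D H C G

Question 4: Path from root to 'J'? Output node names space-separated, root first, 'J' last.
Walk down from root: A -> D -> H -> J

Answer: A D H J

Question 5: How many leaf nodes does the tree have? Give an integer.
Leaves (nodes with no children): B, E, F, G, J

Answer: 5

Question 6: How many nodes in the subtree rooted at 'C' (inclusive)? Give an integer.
Answer: 3

Derivation:
Subtree rooted at C contains: C, F, G
Count = 3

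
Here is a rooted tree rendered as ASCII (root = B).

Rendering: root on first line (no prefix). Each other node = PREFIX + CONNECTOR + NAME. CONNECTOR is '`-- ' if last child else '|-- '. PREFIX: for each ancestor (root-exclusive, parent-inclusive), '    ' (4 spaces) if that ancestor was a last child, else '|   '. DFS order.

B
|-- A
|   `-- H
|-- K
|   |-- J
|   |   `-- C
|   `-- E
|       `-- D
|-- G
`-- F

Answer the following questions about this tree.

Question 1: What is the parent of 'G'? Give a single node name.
Answer: B

Derivation:
Scan adjacency: G appears as child of B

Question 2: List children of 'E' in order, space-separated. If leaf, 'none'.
Node E's children (from adjacency): D

Answer: D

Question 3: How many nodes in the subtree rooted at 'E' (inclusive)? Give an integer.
Answer: 2

Derivation:
Subtree rooted at E contains: D, E
Count = 2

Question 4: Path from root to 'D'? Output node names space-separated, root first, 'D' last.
Walk down from root: B -> K -> E -> D

Answer: B K E D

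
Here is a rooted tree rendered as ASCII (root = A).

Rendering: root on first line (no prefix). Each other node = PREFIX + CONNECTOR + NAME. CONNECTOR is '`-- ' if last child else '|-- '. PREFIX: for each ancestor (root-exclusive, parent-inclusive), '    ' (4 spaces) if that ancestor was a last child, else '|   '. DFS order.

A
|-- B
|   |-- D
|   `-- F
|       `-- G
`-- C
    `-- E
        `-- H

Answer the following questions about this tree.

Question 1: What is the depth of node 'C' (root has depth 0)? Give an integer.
Answer: 1

Derivation:
Path from root to C: A -> C
Depth = number of edges = 1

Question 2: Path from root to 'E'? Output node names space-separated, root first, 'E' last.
Answer: A C E

Derivation:
Walk down from root: A -> C -> E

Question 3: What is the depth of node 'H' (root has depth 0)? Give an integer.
Path from root to H: A -> C -> E -> H
Depth = number of edges = 3

Answer: 3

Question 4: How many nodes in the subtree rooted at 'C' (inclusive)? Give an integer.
Answer: 3

Derivation:
Subtree rooted at C contains: C, E, H
Count = 3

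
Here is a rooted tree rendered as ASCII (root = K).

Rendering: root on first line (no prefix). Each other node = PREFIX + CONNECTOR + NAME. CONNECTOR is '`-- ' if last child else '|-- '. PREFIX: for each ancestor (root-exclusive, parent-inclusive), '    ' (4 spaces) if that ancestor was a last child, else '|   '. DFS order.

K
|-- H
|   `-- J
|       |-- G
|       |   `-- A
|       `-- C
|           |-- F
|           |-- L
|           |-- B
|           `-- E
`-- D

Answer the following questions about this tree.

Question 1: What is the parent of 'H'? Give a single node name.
Answer: K

Derivation:
Scan adjacency: H appears as child of K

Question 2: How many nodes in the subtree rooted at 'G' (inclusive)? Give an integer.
Subtree rooted at G contains: A, G
Count = 2

Answer: 2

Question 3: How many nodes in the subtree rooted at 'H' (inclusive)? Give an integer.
Subtree rooted at H contains: A, B, C, E, F, G, H, J, L
Count = 9

Answer: 9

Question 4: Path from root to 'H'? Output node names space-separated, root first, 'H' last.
Walk down from root: K -> H

Answer: K H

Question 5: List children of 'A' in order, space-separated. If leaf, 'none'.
Node A's children (from adjacency): (leaf)

Answer: none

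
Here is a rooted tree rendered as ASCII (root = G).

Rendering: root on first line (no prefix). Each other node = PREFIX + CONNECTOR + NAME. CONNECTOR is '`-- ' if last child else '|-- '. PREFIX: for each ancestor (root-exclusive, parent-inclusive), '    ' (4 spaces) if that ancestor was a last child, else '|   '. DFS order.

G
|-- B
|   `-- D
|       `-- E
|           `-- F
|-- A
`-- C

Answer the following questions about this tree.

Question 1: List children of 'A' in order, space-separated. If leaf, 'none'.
Node A's children (from adjacency): (leaf)

Answer: none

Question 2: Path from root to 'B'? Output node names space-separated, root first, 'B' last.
Answer: G B

Derivation:
Walk down from root: G -> B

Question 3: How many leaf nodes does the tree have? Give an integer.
Leaves (nodes with no children): A, C, F

Answer: 3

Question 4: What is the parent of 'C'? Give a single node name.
Answer: G

Derivation:
Scan adjacency: C appears as child of G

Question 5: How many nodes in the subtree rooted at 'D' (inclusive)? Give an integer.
Answer: 3

Derivation:
Subtree rooted at D contains: D, E, F
Count = 3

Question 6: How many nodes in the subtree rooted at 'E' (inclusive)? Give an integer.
Subtree rooted at E contains: E, F
Count = 2

Answer: 2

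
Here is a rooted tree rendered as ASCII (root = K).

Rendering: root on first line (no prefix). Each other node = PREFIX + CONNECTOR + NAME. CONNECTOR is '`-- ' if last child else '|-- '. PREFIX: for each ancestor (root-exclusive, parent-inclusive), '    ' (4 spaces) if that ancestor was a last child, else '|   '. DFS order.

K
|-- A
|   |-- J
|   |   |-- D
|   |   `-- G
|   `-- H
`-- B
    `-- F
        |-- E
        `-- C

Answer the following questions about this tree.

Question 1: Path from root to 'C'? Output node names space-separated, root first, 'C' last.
Answer: K B F C

Derivation:
Walk down from root: K -> B -> F -> C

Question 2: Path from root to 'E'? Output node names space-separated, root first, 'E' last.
Walk down from root: K -> B -> F -> E

Answer: K B F E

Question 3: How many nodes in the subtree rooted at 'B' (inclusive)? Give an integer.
Answer: 4

Derivation:
Subtree rooted at B contains: B, C, E, F
Count = 4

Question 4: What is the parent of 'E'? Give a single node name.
Scan adjacency: E appears as child of F

Answer: F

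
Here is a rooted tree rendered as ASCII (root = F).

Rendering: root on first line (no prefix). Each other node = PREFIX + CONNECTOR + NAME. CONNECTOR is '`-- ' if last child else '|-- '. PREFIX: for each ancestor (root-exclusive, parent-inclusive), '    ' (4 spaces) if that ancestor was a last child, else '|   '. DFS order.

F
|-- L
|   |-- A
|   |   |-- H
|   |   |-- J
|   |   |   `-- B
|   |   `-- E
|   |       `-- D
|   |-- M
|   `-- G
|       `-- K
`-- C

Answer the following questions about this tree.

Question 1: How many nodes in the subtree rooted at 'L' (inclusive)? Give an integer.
Subtree rooted at L contains: A, B, D, E, G, H, J, K, L, M
Count = 10

Answer: 10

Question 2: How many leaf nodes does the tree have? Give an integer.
Answer: 6

Derivation:
Leaves (nodes with no children): B, C, D, H, K, M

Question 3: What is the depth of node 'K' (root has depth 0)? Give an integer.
Path from root to K: F -> L -> G -> K
Depth = number of edges = 3

Answer: 3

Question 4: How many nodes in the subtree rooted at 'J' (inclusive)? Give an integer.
Answer: 2

Derivation:
Subtree rooted at J contains: B, J
Count = 2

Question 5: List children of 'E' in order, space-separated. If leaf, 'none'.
Answer: D

Derivation:
Node E's children (from adjacency): D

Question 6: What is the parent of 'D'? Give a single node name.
Scan adjacency: D appears as child of E

Answer: E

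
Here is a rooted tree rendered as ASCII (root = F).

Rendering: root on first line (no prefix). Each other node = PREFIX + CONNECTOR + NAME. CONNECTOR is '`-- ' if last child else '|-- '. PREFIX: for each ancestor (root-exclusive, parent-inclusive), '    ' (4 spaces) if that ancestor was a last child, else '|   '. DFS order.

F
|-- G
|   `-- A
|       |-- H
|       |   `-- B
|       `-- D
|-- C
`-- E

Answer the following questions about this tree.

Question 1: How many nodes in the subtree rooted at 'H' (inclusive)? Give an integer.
Answer: 2

Derivation:
Subtree rooted at H contains: B, H
Count = 2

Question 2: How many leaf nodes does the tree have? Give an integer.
Leaves (nodes with no children): B, C, D, E

Answer: 4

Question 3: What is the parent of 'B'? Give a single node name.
Answer: H

Derivation:
Scan adjacency: B appears as child of H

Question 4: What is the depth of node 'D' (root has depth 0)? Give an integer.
Answer: 3

Derivation:
Path from root to D: F -> G -> A -> D
Depth = number of edges = 3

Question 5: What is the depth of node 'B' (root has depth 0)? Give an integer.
Answer: 4

Derivation:
Path from root to B: F -> G -> A -> H -> B
Depth = number of edges = 4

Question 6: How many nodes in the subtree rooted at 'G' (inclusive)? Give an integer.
Subtree rooted at G contains: A, B, D, G, H
Count = 5

Answer: 5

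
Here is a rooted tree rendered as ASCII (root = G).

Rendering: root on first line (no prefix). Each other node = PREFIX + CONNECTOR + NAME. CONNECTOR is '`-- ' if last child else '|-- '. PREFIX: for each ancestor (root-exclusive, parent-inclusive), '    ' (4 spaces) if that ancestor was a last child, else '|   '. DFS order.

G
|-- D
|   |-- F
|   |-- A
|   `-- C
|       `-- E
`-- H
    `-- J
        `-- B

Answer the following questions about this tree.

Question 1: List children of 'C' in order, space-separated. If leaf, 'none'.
Answer: E

Derivation:
Node C's children (from adjacency): E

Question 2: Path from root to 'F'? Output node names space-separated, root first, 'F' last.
Answer: G D F

Derivation:
Walk down from root: G -> D -> F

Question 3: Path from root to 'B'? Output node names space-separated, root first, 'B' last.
Answer: G H J B

Derivation:
Walk down from root: G -> H -> J -> B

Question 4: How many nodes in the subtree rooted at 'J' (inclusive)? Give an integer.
Subtree rooted at J contains: B, J
Count = 2

Answer: 2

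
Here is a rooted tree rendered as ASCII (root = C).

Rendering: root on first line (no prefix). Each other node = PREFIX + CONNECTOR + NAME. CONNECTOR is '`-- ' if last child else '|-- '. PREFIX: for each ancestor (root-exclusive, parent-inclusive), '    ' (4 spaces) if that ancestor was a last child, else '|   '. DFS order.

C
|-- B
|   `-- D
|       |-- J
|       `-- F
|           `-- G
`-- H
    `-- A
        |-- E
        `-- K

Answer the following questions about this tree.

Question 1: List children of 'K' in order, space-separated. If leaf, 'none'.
Answer: none

Derivation:
Node K's children (from adjacency): (leaf)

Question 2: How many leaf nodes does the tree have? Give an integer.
Answer: 4

Derivation:
Leaves (nodes with no children): E, G, J, K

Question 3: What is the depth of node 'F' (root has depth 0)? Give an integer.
Answer: 3

Derivation:
Path from root to F: C -> B -> D -> F
Depth = number of edges = 3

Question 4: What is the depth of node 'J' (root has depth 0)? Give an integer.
Path from root to J: C -> B -> D -> J
Depth = number of edges = 3

Answer: 3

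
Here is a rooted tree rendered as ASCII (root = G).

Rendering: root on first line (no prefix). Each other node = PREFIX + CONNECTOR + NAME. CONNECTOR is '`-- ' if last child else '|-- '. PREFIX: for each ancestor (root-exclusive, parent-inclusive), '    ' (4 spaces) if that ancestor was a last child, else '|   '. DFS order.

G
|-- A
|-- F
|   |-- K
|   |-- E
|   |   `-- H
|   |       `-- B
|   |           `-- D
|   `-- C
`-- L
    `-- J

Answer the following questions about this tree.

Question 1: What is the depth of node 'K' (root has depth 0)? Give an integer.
Answer: 2

Derivation:
Path from root to K: G -> F -> K
Depth = number of edges = 2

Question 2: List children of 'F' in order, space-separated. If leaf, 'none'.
Answer: K E C

Derivation:
Node F's children (from adjacency): K, E, C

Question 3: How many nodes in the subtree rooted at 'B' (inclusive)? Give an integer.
Answer: 2

Derivation:
Subtree rooted at B contains: B, D
Count = 2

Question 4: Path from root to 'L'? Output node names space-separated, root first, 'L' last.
Walk down from root: G -> L

Answer: G L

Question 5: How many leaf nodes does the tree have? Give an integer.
Answer: 5

Derivation:
Leaves (nodes with no children): A, C, D, J, K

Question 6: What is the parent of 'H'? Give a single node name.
Scan adjacency: H appears as child of E

Answer: E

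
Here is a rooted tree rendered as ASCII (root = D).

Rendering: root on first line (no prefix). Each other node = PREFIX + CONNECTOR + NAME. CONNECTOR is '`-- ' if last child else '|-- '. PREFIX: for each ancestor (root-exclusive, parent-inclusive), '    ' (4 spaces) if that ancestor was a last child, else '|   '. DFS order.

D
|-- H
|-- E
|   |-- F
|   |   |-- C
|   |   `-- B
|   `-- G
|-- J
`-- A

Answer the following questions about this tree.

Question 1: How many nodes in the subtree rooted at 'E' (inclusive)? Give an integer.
Subtree rooted at E contains: B, C, E, F, G
Count = 5

Answer: 5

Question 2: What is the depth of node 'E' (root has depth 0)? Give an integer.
Answer: 1

Derivation:
Path from root to E: D -> E
Depth = number of edges = 1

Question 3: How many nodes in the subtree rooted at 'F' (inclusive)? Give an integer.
Subtree rooted at F contains: B, C, F
Count = 3

Answer: 3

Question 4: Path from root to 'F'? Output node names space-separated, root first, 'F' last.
Answer: D E F

Derivation:
Walk down from root: D -> E -> F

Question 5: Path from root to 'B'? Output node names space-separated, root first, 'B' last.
Walk down from root: D -> E -> F -> B

Answer: D E F B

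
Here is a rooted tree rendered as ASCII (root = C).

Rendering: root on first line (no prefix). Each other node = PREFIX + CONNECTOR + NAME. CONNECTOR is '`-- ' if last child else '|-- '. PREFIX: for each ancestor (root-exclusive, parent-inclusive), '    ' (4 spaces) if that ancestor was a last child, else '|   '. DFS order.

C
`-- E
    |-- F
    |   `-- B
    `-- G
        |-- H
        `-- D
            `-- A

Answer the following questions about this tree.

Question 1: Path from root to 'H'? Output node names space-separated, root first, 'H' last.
Walk down from root: C -> E -> G -> H

Answer: C E G H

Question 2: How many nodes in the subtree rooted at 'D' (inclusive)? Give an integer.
Subtree rooted at D contains: A, D
Count = 2

Answer: 2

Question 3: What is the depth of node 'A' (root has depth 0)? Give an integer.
Path from root to A: C -> E -> G -> D -> A
Depth = number of edges = 4

Answer: 4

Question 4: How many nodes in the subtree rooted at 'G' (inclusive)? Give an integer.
Answer: 4

Derivation:
Subtree rooted at G contains: A, D, G, H
Count = 4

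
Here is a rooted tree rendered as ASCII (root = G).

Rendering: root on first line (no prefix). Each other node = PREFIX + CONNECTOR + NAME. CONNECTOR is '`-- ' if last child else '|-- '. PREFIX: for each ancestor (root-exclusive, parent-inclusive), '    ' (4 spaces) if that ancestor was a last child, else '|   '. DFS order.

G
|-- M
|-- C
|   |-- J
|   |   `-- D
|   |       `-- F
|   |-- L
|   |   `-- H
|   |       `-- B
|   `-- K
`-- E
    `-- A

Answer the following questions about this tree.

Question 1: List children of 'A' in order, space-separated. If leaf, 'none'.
Node A's children (from adjacency): (leaf)

Answer: none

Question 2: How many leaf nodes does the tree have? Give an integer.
Leaves (nodes with no children): A, B, F, K, M

Answer: 5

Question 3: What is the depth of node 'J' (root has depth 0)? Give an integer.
Answer: 2

Derivation:
Path from root to J: G -> C -> J
Depth = number of edges = 2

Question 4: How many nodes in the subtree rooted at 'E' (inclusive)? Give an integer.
Subtree rooted at E contains: A, E
Count = 2

Answer: 2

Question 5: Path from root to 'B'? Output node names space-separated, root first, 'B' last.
Walk down from root: G -> C -> L -> H -> B

Answer: G C L H B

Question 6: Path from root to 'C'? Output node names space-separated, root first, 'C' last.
Walk down from root: G -> C

Answer: G C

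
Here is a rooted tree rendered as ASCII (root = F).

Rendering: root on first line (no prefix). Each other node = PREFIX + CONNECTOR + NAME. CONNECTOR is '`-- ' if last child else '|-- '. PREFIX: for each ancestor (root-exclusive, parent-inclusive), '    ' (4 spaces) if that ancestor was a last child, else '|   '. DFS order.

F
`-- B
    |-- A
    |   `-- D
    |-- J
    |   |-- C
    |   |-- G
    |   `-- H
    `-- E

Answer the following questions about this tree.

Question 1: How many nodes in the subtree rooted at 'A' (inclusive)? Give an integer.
Subtree rooted at A contains: A, D
Count = 2

Answer: 2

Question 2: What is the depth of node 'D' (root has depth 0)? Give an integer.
Path from root to D: F -> B -> A -> D
Depth = number of edges = 3

Answer: 3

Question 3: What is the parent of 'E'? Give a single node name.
Scan adjacency: E appears as child of B

Answer: B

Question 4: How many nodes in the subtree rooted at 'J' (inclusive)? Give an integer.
Subtree rooted at J contains: C, G, H, J
Count = 4

Answer: 4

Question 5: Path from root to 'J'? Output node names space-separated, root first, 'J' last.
Walk down from root: F -> B -> J

Answer: F B J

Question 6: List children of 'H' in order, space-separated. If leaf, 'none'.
Answer: none

Derivation:
Node H's children (from adjacency): (leaf)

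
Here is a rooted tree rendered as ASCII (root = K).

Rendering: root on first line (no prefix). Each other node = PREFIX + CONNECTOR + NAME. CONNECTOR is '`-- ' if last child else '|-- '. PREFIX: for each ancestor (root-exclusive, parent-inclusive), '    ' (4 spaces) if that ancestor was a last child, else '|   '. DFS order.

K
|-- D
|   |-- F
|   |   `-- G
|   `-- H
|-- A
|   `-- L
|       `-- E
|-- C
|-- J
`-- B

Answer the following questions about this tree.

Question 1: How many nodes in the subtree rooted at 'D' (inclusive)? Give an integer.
Answer: 4

Derivation:
Subtree rooted at D contains: D, F, G, H
Count = 4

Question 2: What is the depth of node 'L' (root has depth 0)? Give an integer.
Answer: 2

Derivation:
Path from root to L: K -> A -> L
Depth = number of edges = 2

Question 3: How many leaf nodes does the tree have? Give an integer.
Leaves (nodes with no children): B, C, E, G, H, J

Answer: 6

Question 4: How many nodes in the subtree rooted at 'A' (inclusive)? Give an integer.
Subtree rooted at A contains: A, E, L
Count = 3

Answer: 3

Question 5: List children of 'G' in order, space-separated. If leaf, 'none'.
Node G's children (from adjacency): (leaf)

Answer: none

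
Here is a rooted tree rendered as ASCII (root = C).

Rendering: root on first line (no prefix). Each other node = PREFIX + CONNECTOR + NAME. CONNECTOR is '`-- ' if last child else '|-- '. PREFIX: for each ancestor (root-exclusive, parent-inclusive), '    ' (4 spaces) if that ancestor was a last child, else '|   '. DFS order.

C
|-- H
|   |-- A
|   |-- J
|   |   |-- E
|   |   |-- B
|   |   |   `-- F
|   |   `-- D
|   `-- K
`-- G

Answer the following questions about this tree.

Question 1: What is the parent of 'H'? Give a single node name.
Scan adjacency: H appears as child of C

Answer: C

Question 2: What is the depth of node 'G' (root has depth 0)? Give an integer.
Path from root to G: C -> G
Depth = number of edges = 1

Answer: 1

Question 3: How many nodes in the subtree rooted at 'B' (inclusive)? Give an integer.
Subtree rooted at B contains: B, F
Count = 2

Answer: 2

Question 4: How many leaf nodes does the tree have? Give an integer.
Leaves (nodes with no children): A, D, E, F, G, K

Answer: 6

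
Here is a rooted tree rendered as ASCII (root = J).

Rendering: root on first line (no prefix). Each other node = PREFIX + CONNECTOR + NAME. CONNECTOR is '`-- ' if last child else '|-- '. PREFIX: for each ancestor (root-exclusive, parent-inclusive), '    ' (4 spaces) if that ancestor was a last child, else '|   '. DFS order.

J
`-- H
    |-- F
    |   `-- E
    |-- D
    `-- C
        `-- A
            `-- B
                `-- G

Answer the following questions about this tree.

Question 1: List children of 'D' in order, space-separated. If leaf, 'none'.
Node D's children (from adjacency): (leaf)

Answer: none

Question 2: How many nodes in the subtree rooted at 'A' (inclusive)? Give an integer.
Answer: 3

Derivation:
Subtree rooted at A contains: A, B, G
Count = 3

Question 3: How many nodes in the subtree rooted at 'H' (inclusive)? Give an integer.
Subtree rooted at H contains: A, B, C, D, E, F, G, H
Count = 8

Answer: 8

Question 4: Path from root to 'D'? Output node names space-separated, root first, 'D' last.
Answer: J H D

Derivation:
Walk down from root: J -> H -> D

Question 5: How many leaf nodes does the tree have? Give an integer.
Leaves (nodes with no children): D, E, G

Answer: 3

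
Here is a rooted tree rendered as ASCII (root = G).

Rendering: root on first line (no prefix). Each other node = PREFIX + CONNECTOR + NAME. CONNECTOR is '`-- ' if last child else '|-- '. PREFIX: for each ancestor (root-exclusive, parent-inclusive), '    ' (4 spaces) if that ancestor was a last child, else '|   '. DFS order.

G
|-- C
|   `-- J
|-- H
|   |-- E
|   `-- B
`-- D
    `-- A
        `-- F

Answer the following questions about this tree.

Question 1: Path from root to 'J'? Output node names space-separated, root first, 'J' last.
Answer: G C J

Derivation:
Walk down from root: G -> C -> J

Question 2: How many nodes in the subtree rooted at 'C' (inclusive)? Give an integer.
Answer: 2

Derivation:
Subtree rooted at C contains: C, J
Count = 2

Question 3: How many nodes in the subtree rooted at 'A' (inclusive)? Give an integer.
Subtree rooted at A contains: A, F
Count = 2

Answer: 2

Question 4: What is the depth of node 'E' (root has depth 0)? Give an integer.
Answer: 2

Derivation:
Path from root to E: G -> H -> E
Depth = number of edges = 2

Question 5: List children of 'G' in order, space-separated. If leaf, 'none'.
Node G's children (from adjacency): C, H, D

Answer: C H D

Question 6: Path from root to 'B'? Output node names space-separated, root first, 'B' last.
Answer: G H B

Derivation:
Walk down from root: G -> H -> B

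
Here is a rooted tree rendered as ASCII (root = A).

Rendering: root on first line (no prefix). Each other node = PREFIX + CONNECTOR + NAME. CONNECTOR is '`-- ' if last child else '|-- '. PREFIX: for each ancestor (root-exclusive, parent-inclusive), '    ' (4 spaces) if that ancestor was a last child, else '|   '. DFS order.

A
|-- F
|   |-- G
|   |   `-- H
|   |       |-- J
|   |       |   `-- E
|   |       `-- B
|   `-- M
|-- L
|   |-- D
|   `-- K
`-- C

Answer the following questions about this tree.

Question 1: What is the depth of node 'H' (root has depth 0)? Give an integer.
Path from root to H: A -> F -> G -> H
Depth = number of edges = 3

Answer: 3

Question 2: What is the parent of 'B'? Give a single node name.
Scan adjacency: B appears as child of H

Answer: H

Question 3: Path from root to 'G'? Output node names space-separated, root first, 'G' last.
Answer: A F G

Derivation:
Walk down from root: A -> F -> G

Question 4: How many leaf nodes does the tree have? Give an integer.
Answer: 6

Derivation:
Leaves (nodes with no children): B, C, D, E, K, M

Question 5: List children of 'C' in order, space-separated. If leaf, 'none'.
Answer: none

Derivation:
Node C's children (from adjacency): (leaf)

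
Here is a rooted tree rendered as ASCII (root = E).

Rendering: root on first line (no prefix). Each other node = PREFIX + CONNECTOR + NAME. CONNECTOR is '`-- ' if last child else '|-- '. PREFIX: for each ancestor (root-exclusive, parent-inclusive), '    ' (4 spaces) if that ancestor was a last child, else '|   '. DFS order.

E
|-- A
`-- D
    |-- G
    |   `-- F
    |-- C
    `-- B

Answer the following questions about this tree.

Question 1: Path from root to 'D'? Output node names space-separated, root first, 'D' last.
Walk down from root: E -> D

Answer: E D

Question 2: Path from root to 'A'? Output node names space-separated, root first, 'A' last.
Answer: E A

Derivation:
Walk down from root: E -> A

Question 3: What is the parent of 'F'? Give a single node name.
Scan adjacency: F appears as child of G

Answer: G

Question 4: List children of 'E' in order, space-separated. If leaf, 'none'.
Answer: A D

Derivation:
Node E's children (from adjacency): A, D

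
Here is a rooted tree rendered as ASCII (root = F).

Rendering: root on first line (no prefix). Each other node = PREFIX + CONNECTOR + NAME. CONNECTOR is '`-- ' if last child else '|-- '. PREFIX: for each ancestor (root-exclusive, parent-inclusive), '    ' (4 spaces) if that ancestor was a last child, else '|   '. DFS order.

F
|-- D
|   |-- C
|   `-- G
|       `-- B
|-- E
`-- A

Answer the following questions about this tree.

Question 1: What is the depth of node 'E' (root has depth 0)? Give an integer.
Path from root to E: F -> E
Depth = number of edges = 1

Answer: 1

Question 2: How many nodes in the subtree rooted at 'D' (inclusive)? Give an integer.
Answer: 4

Derivation:
Subtree rooted at D contains: B, C, D, G
Count = 4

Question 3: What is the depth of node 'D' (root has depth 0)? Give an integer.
Answer: 1

Derivation:
Path from root to D: F -> D
Depth = number of edges = 1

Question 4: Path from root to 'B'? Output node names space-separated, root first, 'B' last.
Answer: F D G B

Derivation:
Walk down from root: F -> D -> G -> B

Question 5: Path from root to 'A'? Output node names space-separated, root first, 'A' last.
Answer: F A

Derivation:
Walk down from root: F -> A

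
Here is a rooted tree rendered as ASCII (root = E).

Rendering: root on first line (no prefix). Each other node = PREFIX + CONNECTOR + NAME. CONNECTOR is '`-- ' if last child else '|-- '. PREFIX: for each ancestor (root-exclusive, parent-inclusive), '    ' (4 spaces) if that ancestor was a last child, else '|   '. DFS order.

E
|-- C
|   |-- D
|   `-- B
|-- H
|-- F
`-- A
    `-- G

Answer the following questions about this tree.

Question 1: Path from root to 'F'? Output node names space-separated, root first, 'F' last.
Walk down from root: E -> F

Answer: E F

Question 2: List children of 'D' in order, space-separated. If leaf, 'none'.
Node D's children (from adjacency): (leaf)

Answer: none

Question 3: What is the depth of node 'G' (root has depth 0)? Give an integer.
Path from root to G: E -> A -> G
Depth = number of edges = 2

Answer: 2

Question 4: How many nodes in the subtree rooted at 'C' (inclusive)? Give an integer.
Subtree rooted at C contains: B, C, D
Count = 3

Answer: 3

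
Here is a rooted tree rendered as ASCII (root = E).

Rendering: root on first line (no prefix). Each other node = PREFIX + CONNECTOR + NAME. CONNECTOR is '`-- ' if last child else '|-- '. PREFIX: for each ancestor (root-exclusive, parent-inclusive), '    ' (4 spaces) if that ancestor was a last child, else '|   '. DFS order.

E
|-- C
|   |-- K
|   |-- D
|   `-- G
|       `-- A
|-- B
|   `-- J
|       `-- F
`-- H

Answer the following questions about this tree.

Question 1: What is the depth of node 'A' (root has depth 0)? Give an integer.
Answer: 3

Derivation:
Path from root to A: E -> C -> G -> A
Depth = number of edges = 3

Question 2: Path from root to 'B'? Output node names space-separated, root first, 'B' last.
Walk down from root: E -> B

Answer: E B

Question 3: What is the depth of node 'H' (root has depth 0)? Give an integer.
Answer: 1

Derivation:
Path from root to H: E -> H
Depth = number of edges = 1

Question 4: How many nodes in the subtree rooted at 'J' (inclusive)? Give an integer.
Answer: 2

Derivation:
Subtree rooted at J contains: F, J
Count = 2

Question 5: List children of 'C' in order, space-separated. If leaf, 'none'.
Answer: K D G

Derivation:
Node C's children (from adjacency): K, D, G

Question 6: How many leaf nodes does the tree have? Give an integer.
Answer: 5

Derivation:
Leaves (nodes with no children): A, D, F, H, K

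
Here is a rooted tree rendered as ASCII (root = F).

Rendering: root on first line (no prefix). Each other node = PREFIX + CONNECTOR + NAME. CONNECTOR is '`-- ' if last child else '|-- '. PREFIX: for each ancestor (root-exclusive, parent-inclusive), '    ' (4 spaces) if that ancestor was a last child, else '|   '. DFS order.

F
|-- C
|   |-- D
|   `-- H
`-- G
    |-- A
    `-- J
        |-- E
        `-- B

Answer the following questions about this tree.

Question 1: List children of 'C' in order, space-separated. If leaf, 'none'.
Answer: D H

Derivation:
Node C's children (from adjacency): D, H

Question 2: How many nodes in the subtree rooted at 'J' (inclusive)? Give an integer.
Subtree rooted at J contains: B, E, J
Count = 3

Answer: 3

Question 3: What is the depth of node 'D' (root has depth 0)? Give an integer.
Answer: 2

Derivation:
Path from root to D: F -> C -> D
Depth = number of edges = 2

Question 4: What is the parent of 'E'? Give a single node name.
Answer: J

Derivation:
Scan adjacency: E appears as child of J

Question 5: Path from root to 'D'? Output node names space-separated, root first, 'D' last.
Answer: F C D

Derivation:
Walk down from root: F -> C -> D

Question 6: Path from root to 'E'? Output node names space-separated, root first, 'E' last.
Walk down from root: F -> G -> J -> E

Answer: F G J E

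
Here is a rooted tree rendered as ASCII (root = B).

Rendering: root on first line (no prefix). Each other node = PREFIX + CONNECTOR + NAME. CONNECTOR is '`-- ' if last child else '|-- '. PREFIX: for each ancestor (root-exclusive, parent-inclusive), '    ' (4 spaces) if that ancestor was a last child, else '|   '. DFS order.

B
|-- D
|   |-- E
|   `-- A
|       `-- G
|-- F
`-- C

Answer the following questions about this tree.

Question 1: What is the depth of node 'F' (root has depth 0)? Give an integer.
Answer: 1

Derivation:
Path from root to F: B -> F
Depth = number of edges = 1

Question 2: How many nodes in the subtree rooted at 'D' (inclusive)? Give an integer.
Subtree rooted at D contains: A, D, E, G
Count = 4

Answer: 4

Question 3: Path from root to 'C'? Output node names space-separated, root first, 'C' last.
Answer: B C

Derivation:
Walk down from root: B -> C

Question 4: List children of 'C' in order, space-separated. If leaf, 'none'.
Answer: none

Derivation:
Node C's children (from adjacency): (leaf)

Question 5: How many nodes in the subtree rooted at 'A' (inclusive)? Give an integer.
Answer: 2

Derivation:
Subtree rooted at A contains: A, G
Count = 2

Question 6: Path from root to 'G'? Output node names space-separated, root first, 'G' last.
Answer: B D A G

Derivation:
Walk down from root: B -> D -> A -> G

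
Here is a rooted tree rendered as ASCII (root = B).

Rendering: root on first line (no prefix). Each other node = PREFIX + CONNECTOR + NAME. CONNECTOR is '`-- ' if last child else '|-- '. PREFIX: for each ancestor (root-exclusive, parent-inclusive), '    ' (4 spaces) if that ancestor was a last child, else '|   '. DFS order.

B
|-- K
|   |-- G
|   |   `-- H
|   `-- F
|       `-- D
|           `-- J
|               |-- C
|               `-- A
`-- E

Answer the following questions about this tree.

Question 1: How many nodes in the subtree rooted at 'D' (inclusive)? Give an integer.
Answer: 4

Derivation:
Subtree rooted at D contains: A, C, D, J
Count = 4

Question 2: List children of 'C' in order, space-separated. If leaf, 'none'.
Answer: none

Derivation:
Node C's children (from adjacency): (leaf)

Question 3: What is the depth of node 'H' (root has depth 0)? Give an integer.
Answer: 3

Derivation:
Path from root to H: B -> K -> G -> H
Depth = number of edges = 3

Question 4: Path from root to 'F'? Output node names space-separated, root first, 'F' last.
Answer: B K F

Derivation:
Walk down from root: B -> K -> F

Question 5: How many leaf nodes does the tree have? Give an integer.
Leaves (nodes with no children): A, C, E, H

Answer: 4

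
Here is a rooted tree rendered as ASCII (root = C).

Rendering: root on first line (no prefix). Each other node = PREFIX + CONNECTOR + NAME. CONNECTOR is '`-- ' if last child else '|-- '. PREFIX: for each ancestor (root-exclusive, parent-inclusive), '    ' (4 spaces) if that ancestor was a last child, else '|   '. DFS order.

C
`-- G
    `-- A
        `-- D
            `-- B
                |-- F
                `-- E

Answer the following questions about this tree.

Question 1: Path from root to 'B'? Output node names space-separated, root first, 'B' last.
Answer: C G A D B

Derivation:
Walk down from root: C -> G -> A -> D -> B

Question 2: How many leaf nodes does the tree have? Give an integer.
Leaves (nodes with no children): E, F

Answer: 2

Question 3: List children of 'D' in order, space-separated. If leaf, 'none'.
Answer: B

Derivation:
Node D's children (from adjacency): B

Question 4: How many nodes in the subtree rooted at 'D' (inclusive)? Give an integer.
Answer: 4

Derivation:
Subtree rooted at D contains: B, D, E, F
Count = 4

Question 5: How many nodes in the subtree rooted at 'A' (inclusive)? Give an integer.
Subtree rooted at A contains: A, B, D, E, F
Count = 5

Answer: 5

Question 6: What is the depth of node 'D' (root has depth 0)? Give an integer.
Answer: 3

Derivation:
Path from root to D: C -> G -> A -> D
Depth = number of edges = 3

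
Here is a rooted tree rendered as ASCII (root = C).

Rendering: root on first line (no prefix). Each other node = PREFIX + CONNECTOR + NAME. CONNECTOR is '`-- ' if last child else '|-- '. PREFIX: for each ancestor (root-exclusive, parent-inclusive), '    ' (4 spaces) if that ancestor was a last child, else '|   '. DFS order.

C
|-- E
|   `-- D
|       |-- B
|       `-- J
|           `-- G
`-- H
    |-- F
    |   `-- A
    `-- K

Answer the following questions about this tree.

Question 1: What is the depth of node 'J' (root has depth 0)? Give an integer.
Answer: 3

Derivation:
Path from root to J: C -> E -> D -> J
Depth = number of edges = 3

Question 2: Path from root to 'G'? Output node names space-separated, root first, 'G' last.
Walk down from root: C -> E -> D -> J -> G

Answer: C E D J G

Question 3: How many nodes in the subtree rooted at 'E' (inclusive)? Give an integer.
Subtree rooted at E contains: B, D, E, G, J
Count = 5

Answer: 5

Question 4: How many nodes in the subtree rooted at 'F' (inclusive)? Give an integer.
Subtree rooted at F contains: A, F
Count = 2

Answer: 2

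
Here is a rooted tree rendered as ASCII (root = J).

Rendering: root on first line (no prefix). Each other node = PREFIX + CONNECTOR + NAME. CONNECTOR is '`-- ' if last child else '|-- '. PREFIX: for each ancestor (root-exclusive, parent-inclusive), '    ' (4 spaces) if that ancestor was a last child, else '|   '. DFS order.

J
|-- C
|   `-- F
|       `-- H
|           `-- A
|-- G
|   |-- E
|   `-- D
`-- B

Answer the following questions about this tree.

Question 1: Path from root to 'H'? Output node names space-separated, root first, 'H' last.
Walk down from root: J -> C -> F -> H

Answer: J C F H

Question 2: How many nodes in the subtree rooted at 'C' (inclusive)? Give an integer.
Answer: 4

Derivation:
Subtree rooted at C contains: A, C, F, H
Count = 4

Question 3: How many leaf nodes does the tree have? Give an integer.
Answer: 4

Derivation:
Leaves (nodes with no children): A, B, D, E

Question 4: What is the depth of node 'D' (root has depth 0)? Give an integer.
Answer: 2

Derivation:
Path from root to D: J -> G -> D
Depth = number of edges = 2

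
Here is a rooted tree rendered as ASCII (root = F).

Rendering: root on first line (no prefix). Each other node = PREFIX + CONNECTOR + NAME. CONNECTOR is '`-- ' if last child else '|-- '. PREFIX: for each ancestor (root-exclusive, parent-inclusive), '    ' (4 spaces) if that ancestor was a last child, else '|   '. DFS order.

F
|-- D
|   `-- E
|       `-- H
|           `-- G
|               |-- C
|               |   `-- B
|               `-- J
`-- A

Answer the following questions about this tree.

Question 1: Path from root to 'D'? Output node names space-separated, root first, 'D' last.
Walk down from root: F -> D

Answer: F D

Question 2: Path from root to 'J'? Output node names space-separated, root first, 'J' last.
Walk down from root: F -> D -> E -> H -> G -> J

Answer: F D E H G J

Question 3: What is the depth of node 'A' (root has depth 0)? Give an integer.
Answer: 1

Derivation:
Path from root to A: F -> A
Depth = number of edges = 1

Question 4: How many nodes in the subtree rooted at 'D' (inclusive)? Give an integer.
Answer: 7

Derivation:
Subtree rooted at D contains: B, C, D, E, G, H, J
Count = 7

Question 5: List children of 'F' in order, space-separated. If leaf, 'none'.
Answer: D A

Derivation:
Node F's children (from adjacency): D, A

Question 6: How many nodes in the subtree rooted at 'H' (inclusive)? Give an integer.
Subtree rooted at H contains: B, C, G, H, J
Count = 5

Answer: 5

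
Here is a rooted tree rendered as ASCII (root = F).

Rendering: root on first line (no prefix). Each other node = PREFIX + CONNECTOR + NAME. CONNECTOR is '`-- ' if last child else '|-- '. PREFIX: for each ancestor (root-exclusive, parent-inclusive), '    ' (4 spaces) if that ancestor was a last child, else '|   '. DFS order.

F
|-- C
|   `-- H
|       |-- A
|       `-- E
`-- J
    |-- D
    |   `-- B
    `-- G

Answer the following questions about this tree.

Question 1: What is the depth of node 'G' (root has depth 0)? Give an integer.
Path from root to G: F -> J -> G
Depth = number of edges = 2

Answer: 2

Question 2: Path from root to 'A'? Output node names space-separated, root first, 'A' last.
Answer: F C H A

Derivation:
Walk down from root: F -> C -> H -> A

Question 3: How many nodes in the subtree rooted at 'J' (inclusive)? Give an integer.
Subtree rooted at J contains: B, D, G, J
Count = 4

Answer: 4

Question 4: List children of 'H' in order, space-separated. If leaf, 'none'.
Node H's children (from adjacency): A, E

Answer: A E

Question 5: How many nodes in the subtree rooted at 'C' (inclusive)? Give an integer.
Answer: 4

Derivation:
Subtree rooted at C contains: A, C, E, H
Count = 4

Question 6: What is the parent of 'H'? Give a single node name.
Answer: C

Derivation:
Scan adjacency: H appears as child of C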